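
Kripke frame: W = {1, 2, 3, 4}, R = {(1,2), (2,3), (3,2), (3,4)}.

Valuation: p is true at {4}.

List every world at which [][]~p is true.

{1, 3, 4}

1: successors {2}; []~p there: 2:T. ✓
2: successors {3}; []~p there: 3:F. ✗
3: successors {2, 4}; []~p there: 2:T, 4:T. ✓
4: no successors, so [][]~p holds vacuously. ✓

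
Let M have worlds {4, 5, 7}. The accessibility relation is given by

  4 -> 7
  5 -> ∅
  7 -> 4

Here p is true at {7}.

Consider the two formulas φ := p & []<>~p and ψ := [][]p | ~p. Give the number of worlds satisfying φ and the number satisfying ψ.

For p & []<>~p:
4: p is F, []<>~p is T. ✗
5: p is F, []<>~p is T. ✗
7: p is T, []<>~p is F. ✗
— 0 worlds.
For [][]p | ~p:
4: [][]p is F, ~p is T. ✓
5: [][]p is T, ~p is T. ✓
7: [][]p is T, ~p is F. ✓
— 3 worlds.

0 and 3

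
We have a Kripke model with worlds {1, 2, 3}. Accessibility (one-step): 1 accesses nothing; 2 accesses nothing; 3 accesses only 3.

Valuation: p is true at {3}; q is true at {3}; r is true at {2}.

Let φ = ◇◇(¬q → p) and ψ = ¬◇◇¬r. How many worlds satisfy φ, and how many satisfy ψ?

For ◇◇(¬q → p):
1: no successors, so ◇◇(¬q → p) fails. ✗
2: no successors, so ◇◇(¬q → p) fails. ✗
3: successors {3}; ◇(¬q → p) there: 3:T. ✓
— 1 world.
For ¬◇◇¬r:
1: ◇◇¬r is F. ✓
2: ◇◇¬r is F. ✓
3: ◇◇¬r is T. ✗
— 2 worlds.

1 and 2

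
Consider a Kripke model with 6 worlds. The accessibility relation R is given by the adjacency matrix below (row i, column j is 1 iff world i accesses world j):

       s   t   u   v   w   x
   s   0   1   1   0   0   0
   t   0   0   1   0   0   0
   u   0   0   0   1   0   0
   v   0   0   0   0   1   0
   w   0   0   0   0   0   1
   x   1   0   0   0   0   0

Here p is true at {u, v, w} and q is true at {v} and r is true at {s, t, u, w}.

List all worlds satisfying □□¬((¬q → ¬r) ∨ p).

{w}

s: successors {t, u}; □¬((¬q → ¬r) ∨ p) there: t:F, u:F. ✗
t: successors {u}; □¬((¬q → ¬r) ∨ p) there: u:F. ✗
u: successors {v}; □¬((¬q → ¬r) ∨ p) there: v:F. ✗
v: successors {w}; □¬((¬q → ¬r) ∨ p) there: w:F. ✗
w: successors {x}; □¬((¬q → ¬r) ∨ p) there: x:T. ✓
x: successors {s}; □¬((¬q → ¬r) ∨ p) there: s:F. ✗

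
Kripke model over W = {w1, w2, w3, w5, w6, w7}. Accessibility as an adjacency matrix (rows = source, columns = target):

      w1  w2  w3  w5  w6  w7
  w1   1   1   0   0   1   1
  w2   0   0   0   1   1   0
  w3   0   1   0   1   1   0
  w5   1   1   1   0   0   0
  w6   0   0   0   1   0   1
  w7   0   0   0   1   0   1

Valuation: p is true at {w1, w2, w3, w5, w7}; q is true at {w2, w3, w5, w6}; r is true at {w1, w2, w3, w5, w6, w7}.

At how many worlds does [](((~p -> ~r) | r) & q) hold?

w1: successors {w1, w2, w6, w7}; ((~p -> ~r) | r) & q there: w1:F, w2:T, w6:T, w7:F. ✗
w2: successors {w5, w6}; ((~p -> ~r) | r) & q there: w5:T, w6:T. ✓
w3: successors {w2, w5, w6}; ((~p -> ~r) | r) & q there: w2:T, w5:T, w6:T. ✓
w5: successors {w1, w2, w3}; ((~p -> ~r) | r) & q there: w1:F, w2:T, w3:T. ✗
w6: successors {w5, w7}; ((~p -> ~r) | r) & q there: w5:T, w7:F. ✗
w7: successors {w5, w7}; ((~p -> ~r) | r) & q there: w5:T, w7:F. ✗
Satisfying worlds: {w2, w3}.

2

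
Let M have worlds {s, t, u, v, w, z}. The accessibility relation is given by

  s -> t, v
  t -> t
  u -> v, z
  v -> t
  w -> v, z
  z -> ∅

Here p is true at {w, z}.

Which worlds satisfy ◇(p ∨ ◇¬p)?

{s, t, u, v, w}

s: successors {t, v}; p ∨ ◇¬p there: t:T, v:T. ✓
t: successors {t}; p ∨ ◇¬p there: t:T. ✓
u: successors {v, z}; p ∨ ◇¬p there: v:T, z:T. ✓
v: successors {t}; p ∨ ◇¬p there: t:T. ✓
w: successors {v, z}; p ∨ ◇¬p there: v:T, z:T. ✓
z: no successors, so ◇(p ∨ ◇¬p) fails. ✗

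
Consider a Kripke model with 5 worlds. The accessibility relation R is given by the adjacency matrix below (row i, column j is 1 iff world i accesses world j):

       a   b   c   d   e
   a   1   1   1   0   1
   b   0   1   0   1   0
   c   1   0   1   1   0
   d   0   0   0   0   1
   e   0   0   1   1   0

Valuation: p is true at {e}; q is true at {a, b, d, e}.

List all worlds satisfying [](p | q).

a: successors {a, b, c, e}; p | q there: a:T, b:T, c:F, e:T. ✗
b: successors {b, d}; p | q there: b:T, d:T. ✓
c: successors {a, c, d}; p | q there: a:T, c:F, d:T. ✗
d: successors {e}; p | q there: e:T. ✓
e: successors {c, d}; p | q there: c:F, d:T. ✗

{b, d}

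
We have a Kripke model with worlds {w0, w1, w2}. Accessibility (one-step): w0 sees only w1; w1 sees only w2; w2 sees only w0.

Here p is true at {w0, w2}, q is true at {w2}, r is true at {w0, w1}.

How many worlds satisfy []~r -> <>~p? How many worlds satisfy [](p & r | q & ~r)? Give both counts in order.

For []~r -> <>~p:
w0: []~r is F, <>~p is T. ✓
w1: []~r is T, <>~p is F. ✗
w2: []~r is F, <>~p is F. ✓
— 2 worlds.
For [](p & r | q & ~r):
w0: successors {w1}; p & r | q & ~r there: w1:F. ✗
w1: successors {w2}; p & r | q & ~r there: w2:T. ✓
w2: successors {w0}; p & r | q & ~r there: w0:T. ✓
— 2 worlds.

2 and 2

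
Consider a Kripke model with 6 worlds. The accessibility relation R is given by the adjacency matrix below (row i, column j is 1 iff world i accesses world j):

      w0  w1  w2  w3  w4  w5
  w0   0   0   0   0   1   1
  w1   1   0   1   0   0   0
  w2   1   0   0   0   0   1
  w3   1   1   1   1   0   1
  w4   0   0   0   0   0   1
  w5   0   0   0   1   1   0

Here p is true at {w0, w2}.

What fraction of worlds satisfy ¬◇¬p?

w0: ◇¬p is T. ✗
w1: ◇¬p is F. ✓
w2: ◇¬p is T. ✗
w3: ◇¬p is T. ✗
w4: ◇¬p is T. ✗
w5: ◇¬p is T. ✗
That's 1 of 6 worlds, so 1/6.

1/6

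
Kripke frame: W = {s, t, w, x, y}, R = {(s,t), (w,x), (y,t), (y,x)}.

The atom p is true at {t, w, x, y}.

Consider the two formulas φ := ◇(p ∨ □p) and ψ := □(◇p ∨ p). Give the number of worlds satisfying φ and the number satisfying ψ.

3 and 5

For ◇(p ∨ □p):
s: successors {t}; p ∨ □p there: t:T. ✓
t: no successors, so ◇(p ∨ □p) fails. ✗
w: successors {x}; p ∨ □p there: x:T. ✓
x: no successors, so ◇(p ∨ □p) fails. ✗
y: successors {t, x}; p ∨ □p there: t:T, x:T. ✓
— 3 worlds.
For □(◇p ∨ p):
s: successors {t}; ◇p ∨ p there: t:T. ✓
t: no successors, so □(◇p ∨ p) holds vacuously. ✓
w: successors {x}; ◇p ∨ p there: x:T. ✓
x: no successors, so □(◇p ∨ p) holds vacuously. ✓
y: successors {t, x}; ◇p ∨ p there: t:T, x:T. ✓
— 5 worlds.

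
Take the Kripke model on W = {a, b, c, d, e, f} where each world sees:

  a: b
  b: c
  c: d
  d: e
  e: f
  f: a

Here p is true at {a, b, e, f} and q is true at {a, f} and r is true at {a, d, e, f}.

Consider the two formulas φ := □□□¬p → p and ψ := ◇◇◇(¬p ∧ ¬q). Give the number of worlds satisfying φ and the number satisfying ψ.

6 and 2

For □□□¬p → p:
a: □□□¬p is T, p is T. ✓
b: □□□¬p is F, p is T. ✓
c: □□□¬p is F, p is F. ✓
d: □□□¬p is F, p is F. ✓
e: □□□¬p is F, p is T. ✓
f: □□□¬p is T, p is T. ✓
— 6 worlds.
For ◇◇◇(¬p ∧ ¬q):
a: successors {b}; ◇◇(¬p ∧ ¬q) there: b:T. ✓
b: successors {c}; ◇◇(¬p ∧ ¬q) there: c:F. ✗
c: successors {d}; ◇◇(¬p ∧ ¬q) there: d:F. ✗
d: successors {e}; ◇◇(¬p ∧ ¬q) there: e:F. ✗
e: successors {f}; ◇◇(¬p ∧ ¬q) there: f:F. ✗
f: successors {a}; ◇◇(¬p ∧ ¬q) there: a:T. ✓
— 2 worlds.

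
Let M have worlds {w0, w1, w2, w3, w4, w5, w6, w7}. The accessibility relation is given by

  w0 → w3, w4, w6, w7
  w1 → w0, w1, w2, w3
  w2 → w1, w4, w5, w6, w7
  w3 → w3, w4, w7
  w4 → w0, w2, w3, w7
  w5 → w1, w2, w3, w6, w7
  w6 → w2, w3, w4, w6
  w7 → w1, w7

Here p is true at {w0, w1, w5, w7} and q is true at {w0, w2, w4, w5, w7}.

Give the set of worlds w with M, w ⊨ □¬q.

w0: successors {w3, w4, w6, w7}; ¬q there: w3:T, w4:F, w6:T, w7:F. ✗
w1: successors {w0, w1, w2, w3}; ¬q there: w0:F, w1:T, w2:F, w3:T. ✗
w2: successors {w1, w4, w5, w6, w7}; ¬q there: w1:T, w4:F, w5:F, w6:T, w7:F. ✗
w3: successors {w3, w4, w7}; ¬q there: w3:T, w4:F, w7:F. ✗
w4: successors {w0, w2, w3, w7}; ¬q there: w0:F, w2:F, w3:T, w7:F. ✗
w5: successors {w1, w2, w3, w6, w7}; ¬q there: w1:T, w2:F, w3:T, w6:T, w7:F. ✗
w6: successors {w2, w3, w4, w6}; ¬q there: w2:F, w3:T, w4:F, w6:T. ✗
w7: successors {w1, w7}; ¬q there: w1:T, w7:F. ✗

∅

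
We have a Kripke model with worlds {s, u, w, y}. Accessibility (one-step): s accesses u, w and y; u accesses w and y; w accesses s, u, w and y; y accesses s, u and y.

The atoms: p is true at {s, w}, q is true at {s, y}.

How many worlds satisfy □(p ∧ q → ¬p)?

2

s: successors {u, w, y}; p ∧ q → ¬p there: u:T, w:T, y:T. ✓
u: successors {w, y}; p ∧ q → ¬p there: w:T, y:T. ✓
w: successors {s, u, w, y}; p ∧ q → ¬p there: s:F, u:T, w:T, y:T. ✗
y: successors {s, u, y}; p ∧ q → ¬p there: s:F, u:T, y:T. ✗
Satisfying worlds: {s, u}.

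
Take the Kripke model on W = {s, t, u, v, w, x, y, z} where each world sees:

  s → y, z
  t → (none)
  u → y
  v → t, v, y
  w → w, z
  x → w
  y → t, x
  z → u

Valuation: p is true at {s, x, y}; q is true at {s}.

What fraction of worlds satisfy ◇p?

s: successors {y, z}; p there: y:T, z:F. ✓
t: no successors, so ◇p fails. ✗
u: successors {y}; p there: y:T. ✓
v: successors {t, v, y}; p there: t:F, v:F, y:T. ✓
w: successors {w, z}; p there: w:F, z:F. ✗
x: successors {w}; p there: w:F. ✗
y: successors {t, x}; p there: t:F, x:T. ✓
z: successors {u}; p there: u:F. ✗
That's 4 of 8 worlds, so 4/8 = 1/2.

1/2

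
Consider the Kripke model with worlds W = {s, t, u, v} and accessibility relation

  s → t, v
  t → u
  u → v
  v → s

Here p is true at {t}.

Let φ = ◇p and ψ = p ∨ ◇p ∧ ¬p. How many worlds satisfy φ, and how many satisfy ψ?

For ◇p:
s: successors {t, v}; p there: t:T, v:F. ✓
t: successors {u}; p there: u:F. ✗
u: successors {v}; p there: v:F. ✗
v: successors {s}; p there: s:F. ✗
— 1 world.
For p ∨ ◇p ∧ ¬p:
s: p is F, ◇p ∧ ¬p is T. ✓
t: p is T, ◇p ∧ ¬p is F. ✓
u: p is F, ◇p ∧ ¬p is F. ✗
v: p is F, ◇p ∧ ¬p is F. ✗
— 2 worlds.

1 and 2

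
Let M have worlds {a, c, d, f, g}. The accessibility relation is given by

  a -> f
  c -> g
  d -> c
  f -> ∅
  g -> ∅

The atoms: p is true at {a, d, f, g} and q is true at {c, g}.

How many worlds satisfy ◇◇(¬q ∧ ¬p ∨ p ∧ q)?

a: successors {f}; ◇(¬q ∧ ¬p ∨ p ∧ q) there: f:F. ✗
c: successors {g}; ◇(¬q ∧ ¬p ∨ p ∧ q) there: g:F. ✗
d: successors {c}; ◇(¬q ∧ ¬p ∨ p ∧ q) there: c:T. ✓
f: no successors, so ◇◇(¬q ∧ ¬p ∨ p ∧ q) fails. ✗
g: no successors, so ◇◇(¬q ∧ ¬p ∨ p ∧ q) fails. ✗
Satisfying worlds: {d}.

1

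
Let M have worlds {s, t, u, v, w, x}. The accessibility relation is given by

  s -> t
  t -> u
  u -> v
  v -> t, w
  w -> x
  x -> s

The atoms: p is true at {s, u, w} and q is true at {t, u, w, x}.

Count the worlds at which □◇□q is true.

4

s: successors {t}; ◇□q there: t:F. ✗
t: successors {u}; ◇□q there: u:T. ✓
u: successors {v}; ◇□q there: v:T. ✓
v: successors {t, w}; ◇□q there: t:F, w:F. ✗
w: successors {x}; ◇□q there: x:T. ✓
x: successors {s}; ◇□q there: s:T. ✓
Satisfying worlds: {t, u, w, x}.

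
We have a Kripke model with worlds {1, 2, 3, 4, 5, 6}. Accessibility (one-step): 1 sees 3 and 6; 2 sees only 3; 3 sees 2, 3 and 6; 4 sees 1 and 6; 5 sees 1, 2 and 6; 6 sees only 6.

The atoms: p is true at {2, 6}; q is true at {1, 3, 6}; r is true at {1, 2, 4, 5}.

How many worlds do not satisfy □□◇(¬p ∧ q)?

6

1: successors {3, 6}; □◇(¬p ∧ q) there: 3:F, 6:F. ✗
2: successors {3}; □◇(¬p ∧ q) there: 3:F. ✗
3: successors {2, 3, 6}; □◇(¬p ∧ q) there: 2:T, 3:F, 6:F. ✗
4: successors {1, 6}; □◇(¬p ∧ q) there: 1:F, 6:F. ✗
5: successors {1, 2, 6}; □◇(¬p ∧ q) there: 1:F, 2:T, 6:F. ✗
6: successors {6}; □◇(¬p ∧ q) there: 6:F. ✗
Satisfying worlds: ∅.
So □□◇(¬p ∧ q) fails at the other 6 worlds.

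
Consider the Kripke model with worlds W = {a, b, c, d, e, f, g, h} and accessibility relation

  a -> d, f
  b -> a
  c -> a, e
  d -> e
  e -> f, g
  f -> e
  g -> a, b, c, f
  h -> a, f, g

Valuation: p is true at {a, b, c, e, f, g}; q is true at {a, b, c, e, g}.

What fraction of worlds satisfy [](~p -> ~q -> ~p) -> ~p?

1/4

a: [](~p -> ~q -> ~p) is T, ~p is F. ✗
b: [](~p -> ~q -> ~p) is T, ~p is F. ✗
c: [](~p -> ~q -> ~p) is T, ~p is F. ✗
d: [](~p -> ~q -> ~p) is T, ~p is T. ✓
e: [](~p -> ~q -> ~p) is T, ~p is F. ✗
f: [](~p -> ~q -> ~p) is T, ~p is F. ✗
g: [](~p -> ~q -> ~p) is T, ~p is F. ✗
h: [](~p -> ~q -> ~p) is T, ~p is T. ✓
That's 2 of 8 worlds, so 2/8 = 1/4.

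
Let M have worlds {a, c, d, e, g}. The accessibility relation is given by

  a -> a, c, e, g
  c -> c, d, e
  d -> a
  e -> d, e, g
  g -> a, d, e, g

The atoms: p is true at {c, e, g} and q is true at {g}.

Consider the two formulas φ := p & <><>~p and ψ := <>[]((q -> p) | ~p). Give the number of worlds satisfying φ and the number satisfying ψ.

For p & <><>~p:
a: p is F, <><>~p is T. ✗
c: p is T, <><>~p is T. ✓
d: p is F, <><>~p is T. ✗
e: p is T, <><>~p is T. ✓
g: p is T, <><>~p is T. ✓
— 3 worlds.
For <>[]((q -> p) | ~p):
a: successors {a, c, e, g}; []((q -> p) | ~p) there: a:T, c:T, e:T, g:T. ✓
c: successors {c, d, e}; []((q -> p) | ~p) there: c:T, d:T, e:T. ✓
d: successors {a}; []((q -> p) | ~p) there: a:T. ✓
e: successors {d, e, g}; []((q -> p) | ~p) there: d:T, e:T, g:T. ✓
g: successors {a, d, e, g}; []((q -> p) | ~p) there: a:T, d:T, e:T, g:T. ✓
— 5 worlds.

3 and 5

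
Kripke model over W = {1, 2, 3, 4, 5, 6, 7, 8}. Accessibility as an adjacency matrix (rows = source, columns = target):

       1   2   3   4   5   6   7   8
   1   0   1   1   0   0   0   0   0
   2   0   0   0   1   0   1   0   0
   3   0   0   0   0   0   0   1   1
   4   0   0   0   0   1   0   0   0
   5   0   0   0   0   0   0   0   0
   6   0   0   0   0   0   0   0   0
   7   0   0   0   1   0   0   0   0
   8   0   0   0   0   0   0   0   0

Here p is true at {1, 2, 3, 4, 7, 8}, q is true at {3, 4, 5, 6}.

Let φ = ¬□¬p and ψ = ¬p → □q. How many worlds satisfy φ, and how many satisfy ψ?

4 and 8

For ¬□¬p:
1: □¬p is F. ✓
2: □¬p is F. ✓
3: □¬p is F. ✓
4: □¬p is T. ✗
5: □¬p is T. ✗
6: □¬p is T. ✗
7: □¬p is F. ✓
8: □¬p is T. ✗
— 4 worlds.
For ¬p → □q:
1: ¬p is F, □q is F. ✓
2: ¬p is F, □q is T. ✓
3: ¬p is F, □q is F. ✓
4: ¬p is F, □q is T. ✓
5: ¬p is T, □q is T. ✓
6: ¬p is T, □q is T. ✓
7: ¬p is F, □q is T. ✓
8: ¬p is F, □q is T. ✓
— 8 worlds.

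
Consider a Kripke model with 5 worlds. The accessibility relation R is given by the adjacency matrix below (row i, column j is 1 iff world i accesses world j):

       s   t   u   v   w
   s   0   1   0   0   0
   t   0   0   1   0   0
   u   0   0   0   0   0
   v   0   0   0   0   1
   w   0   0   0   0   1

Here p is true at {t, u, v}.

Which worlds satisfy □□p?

s: successors {t}; □p there: t:T. ✓
t: successors {u}; □p there: u:T. ✓
u: no successors, so □□p holds vacuously. ✓
v: successors {w}; □p there: w:F. ✗
w: successors {w}; □p there: w:F. ✗

{s, t, u}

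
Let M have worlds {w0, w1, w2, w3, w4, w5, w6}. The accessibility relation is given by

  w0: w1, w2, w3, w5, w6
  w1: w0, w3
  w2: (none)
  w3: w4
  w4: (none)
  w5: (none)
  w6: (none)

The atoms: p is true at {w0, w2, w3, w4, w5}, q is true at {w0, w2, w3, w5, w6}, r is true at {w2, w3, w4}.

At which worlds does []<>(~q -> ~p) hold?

w0: successors {w1, w2, w3, w5, w6}; <>(~q -> ~p) there: w1:T, w2:F, w3:F, w5:F, w6:F. ✗
w1: successors {w0, w3}; <>(~q -> ~p) there: w0:T, w3:F. ✗
w2: no successors, so []<>(~q -> ~p) holds vacuously. ✓
w3: successors {w4}; <>(~q -> ~p) there: w4:F. ✗
w4: no successors, so []<>(~q -> ~p) holds vacuously. ✓
w5: no successors, so []<>(~q -> ~p) holds vacuously. ✓
w6: no successors, so []<>(~q -> ~p) holds vacuously. ✓

{w2, w4, w5, w6}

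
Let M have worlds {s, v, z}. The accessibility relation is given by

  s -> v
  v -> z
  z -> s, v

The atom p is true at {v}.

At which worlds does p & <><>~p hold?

s: p is F, <><>~p is T. ✗
v: p is T, <><>~p is T. ✓
z: p is F, <><>~p is T. ✗

{v}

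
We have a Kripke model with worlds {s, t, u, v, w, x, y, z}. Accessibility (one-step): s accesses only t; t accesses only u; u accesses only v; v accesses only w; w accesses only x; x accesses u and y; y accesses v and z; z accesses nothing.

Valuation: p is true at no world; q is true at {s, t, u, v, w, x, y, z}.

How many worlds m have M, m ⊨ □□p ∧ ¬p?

s: □□p is F, ¬p is T. ✗
t: □□p is F, ¬p is T. ✗
u: □□p is F, ¬p is T. ✗
v: □□p is F, ¬p is T. ✗
w: □□p is F, ¬p is T. ✗
x: □□p is F, ¬p is T. ✗
y: □□p is F, ¬p is T. ✗
z: □□p is T, ¬p is T. ✓
Satisfying worlds: {z}.

1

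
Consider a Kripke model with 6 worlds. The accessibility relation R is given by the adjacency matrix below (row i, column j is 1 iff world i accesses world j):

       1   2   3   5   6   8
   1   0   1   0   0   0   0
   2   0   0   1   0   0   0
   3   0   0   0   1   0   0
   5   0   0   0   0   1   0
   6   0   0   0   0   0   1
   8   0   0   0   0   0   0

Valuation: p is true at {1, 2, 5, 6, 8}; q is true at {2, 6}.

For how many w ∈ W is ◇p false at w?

1: successors {2}; p there: 2:T. ✓
2: successors {3}; p there: 3:F. ✗
3: successors {5}; p there: 5:T. ✓
5: successors {6}; p there: 6:T. ✓
6: successors {8}; p there: 8:T. ✓
8: no successors, so ◇p fails. ✗
Satisfying worlds: {1, 3, 5, 6}.
So ◇p fails at the other 2 worlds.

2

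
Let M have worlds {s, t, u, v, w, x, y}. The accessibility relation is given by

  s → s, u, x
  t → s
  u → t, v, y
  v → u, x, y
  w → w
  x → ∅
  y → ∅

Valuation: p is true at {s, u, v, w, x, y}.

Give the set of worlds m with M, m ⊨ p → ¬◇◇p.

{t, x, y}

s: p is T, ¬◇◇p is F. ✗
t: p is F, ¬◇◇p is F. ✓
u: p is T, ¬◇◇p is F. ✗
v: p is T, ¬◇◇p is F. ✗
w: p is T, ¬◇◇p is F. ✗
x: p is T, ¬◇◇p is T. ✓
y: p is T, ¬◇◇p is T. ✓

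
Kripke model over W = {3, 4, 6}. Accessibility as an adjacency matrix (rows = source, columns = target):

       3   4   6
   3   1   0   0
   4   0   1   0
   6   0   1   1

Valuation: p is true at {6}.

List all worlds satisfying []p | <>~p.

3: []p is F, <>~p is T. ✓
4: []p is F, <>~p is T. ✓
6: []p is F, <>~p is T. ✓

{3, 4, 6}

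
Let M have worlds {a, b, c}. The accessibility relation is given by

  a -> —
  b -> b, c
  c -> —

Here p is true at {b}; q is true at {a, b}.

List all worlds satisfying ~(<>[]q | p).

a: <>[]q | p is F. ✓
b: <>[]q | p is T. ✗
c: <>[]q | p is F. ✓

{a, c}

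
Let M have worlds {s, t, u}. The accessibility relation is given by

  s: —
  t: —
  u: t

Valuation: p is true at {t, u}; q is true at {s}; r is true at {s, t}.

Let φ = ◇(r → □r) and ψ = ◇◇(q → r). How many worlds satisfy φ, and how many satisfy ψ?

1 and 0

For ◇(r → □r):
s: no successors, so ◇(r → □r) fails. ✗
t: no successors, so ◇(r → □r) fails. ✗
u: successors {t}; r → □r there: t:T. ✓
— 1 world.
For ◇◇(q → r):
s: no successors, so ◇◇(q → r) fails. ✗
t: no successors, so ◇◇(q → r) fails. ✗
u: successors {t}; ◇(q → r) there: t:F. ✗
— 0 worlds.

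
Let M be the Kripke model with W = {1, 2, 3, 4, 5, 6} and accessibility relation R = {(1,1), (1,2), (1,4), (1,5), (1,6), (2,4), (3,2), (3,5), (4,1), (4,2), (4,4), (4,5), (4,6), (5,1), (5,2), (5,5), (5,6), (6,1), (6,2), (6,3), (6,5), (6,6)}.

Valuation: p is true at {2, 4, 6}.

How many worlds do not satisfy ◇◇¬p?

1: successors {1, 2, 4, 5, 6}; ◇¬p there: 1:T, 2:F, 4:T, 5:T, 6:T. ✓
2: successors {4}; ◇¬p there: 4:T. ✓
3: successors {2, 5}; ◇¬p there: 2:F, 5:T. ✓
4: successors {1, 2, 4, 5, 6}; ◇¬p there: 1:T, 2:F, 4:T, 5:T, 6:T. ✓
5: successors {1, 2, 5, 6}; ◇¬p there: 1:T, 2:F, 5:T, 6:T. ✓
6: successors {1, 2, 3, 5, 6}; ◇¬p there: 1:T, 2:F, 3:T, 5:T, 6:T. ✓
Satisfying worlds: {1, 2, 3, 4, 5, 6}.
So ◇◇¬p fails at the other 0 worlds.

0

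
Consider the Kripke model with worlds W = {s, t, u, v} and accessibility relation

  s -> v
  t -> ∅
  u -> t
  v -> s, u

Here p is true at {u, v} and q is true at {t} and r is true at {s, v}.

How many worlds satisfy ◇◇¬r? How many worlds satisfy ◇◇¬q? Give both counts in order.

2 and 2

For ◇◇¬r:
s: successors {v}; ◇¬r there: v:T. ✓
t: no successors, so ◇◇¬r fails. ✗
u: successors {t}; ◇¬r there: t:F. ✗
v: successors {s, u}; ◇¬r there: s:F, u:T. ✓
— 2 worlds.
For ◇◇¬q:
s: successors {v}; ◇¬q there: v:T. ✓
t: no successors, so ◇◇¬q fails. ✗
u: successors {t}; ◇¬q there: t:F. ✗
v: successors {s, u}; ◇¬q there: s:T, u:F. ✓
— 2 worlds.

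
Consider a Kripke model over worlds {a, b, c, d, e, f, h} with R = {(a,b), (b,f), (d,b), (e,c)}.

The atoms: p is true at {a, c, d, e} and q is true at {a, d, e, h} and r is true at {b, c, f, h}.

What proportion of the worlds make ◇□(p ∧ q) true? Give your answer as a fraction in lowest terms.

a: successors {b}; □(p ∧ q) there: b:F. ✗
b: successors {f}; □(p ∧ q) there: f:T. ✓
c: no successors, so ◇□(p ∧ q) fails. ✗
d: successors {b}; □(p ∧ q) there: b:F. ✗
e: successors {c}; □(p ∧ q) there: c:T. ✓
f: no successors, so ◇□(p ∧ q) fails. ✗
h: no successors, so ◇□(p ∧ q) fails. ✗
That's 2 of 7 worlds, so 2/7.

2/7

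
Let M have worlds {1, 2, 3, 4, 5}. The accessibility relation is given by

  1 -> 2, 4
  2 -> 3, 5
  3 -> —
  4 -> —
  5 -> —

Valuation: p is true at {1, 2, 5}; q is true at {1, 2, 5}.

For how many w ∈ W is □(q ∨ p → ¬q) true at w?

3

1: successors {2, 4}; q ∨ p → ¬q there: 2:F, 4:T. ✗
2: successors {3, 5}; q ∨ p → ¬q there: 3:T, 5:F. ✗
3: no successors, so □(q ∨ p → ¬q) holds vacuously. ✓
4: no successors, so □(q ∨ p → ¬q) holds vacuously. ✓
5: no successors, so □(q ∨ p → ¬q) holds vacuously. ✓
Satisfying worlds: {3, 4, 5}.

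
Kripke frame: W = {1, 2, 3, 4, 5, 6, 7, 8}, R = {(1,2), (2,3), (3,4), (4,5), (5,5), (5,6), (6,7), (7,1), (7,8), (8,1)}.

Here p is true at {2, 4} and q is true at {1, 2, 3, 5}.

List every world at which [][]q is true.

1: successors {2}; []q there: 2:T. ✓
2: successors {3}; []q there: 3:F. ✗
3: successors {4}; []q there: 4:T. ✓
4: successors {5}; []q there: 5:F. ✗
5: successors {5, 6}; []q there: 5:F, 6:F. ✗
6: successors {7}; []q there: 7:F. ✗
7: successors {1, 8}; []q there: 1:T, 8:T. ✓
8: successors {1}; []q there: 1:T. ✓

{1, 3, 7, 8}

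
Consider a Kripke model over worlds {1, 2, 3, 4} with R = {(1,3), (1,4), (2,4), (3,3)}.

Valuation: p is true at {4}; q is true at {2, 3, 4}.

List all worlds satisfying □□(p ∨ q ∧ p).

{2, 4}

1: successors {3, 4}; □(p ∨ q ∧ p) there: 3:F, 4:T. ✗
2: successors {4}; □(p ∨ q ∧ p) there: 4:T. ✓
3: successors {3}; □(p ∨ q ∧ p) there: 3:F. ✗
4: no successors, so □□(p ∨ q ∧ p) holds vacuously. ✓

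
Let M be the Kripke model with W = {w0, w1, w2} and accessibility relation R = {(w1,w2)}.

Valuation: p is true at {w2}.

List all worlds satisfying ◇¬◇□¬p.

w0: no successors, so ◇¬◇□¬p fails. ✗
w1: successors {w2}; ¬◇□¬p there: w2:T. ✓
w2: no successors, so ◇¬◇□¬p fails. ✗

{w1}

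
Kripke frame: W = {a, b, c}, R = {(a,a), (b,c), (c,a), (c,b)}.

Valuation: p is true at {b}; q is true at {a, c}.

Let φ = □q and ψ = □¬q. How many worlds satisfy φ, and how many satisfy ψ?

For □q:
a: successors {a}; q there: a:T. ✓
b: successors {c}; q there: c:T. ✓
c: successors {a, b}; q there: a:T, b:F. ✗
— 2 worlds.
For □¬q:
a: successors {a}; ¬q there: a:F. ✗
b: successors {c}; ¬q there: c:F. ✗
c: successors {a, b}; ¬q there: a:F, b:T. ✗
— 0 worlds.

2 and 0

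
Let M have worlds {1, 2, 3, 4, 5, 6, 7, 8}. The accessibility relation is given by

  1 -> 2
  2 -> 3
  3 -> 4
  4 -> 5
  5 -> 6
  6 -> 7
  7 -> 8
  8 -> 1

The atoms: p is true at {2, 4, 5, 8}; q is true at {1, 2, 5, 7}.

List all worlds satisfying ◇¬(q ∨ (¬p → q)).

1: successors {2}; ¬(q ∨ (¬p → q)) there: 2:F. ✗
2: successors {3}; ¬(q ∨ (¬p → q)) there: 3:T. ✓
3: successors {4}; ¬(q ∨ (¬p → q)) there: 4:F. ✗
4: successors {5}; ¬(q ∨ (¬p → q)) there: 5:F. ✗
5: successors {6}; ¬(q ∨ (¬p → q)) there: 6:T. ✓
6: successors {7}; ¬(q ∨ (¬p → q)) there: 7:F. ✗
7: successors {8}; ¬(q ∨ (¬p → q)) there: 8:F. ✗
8: successors {1}; ¬(q ∨ (¬p → q)) there: 1:F. ✗

{2, 5}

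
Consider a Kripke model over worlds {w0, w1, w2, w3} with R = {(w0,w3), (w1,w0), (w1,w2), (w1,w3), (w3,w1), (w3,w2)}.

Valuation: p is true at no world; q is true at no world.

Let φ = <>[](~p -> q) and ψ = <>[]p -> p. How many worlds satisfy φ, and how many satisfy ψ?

For <>[](~p -> q):
w0: successors {w3}; [](~p -> q) there: w3:F. ✗
w1: successors {w0, w2, w3}; [](~p -> q) there: w0:F, w2:T, w3:F. ✓
w2: no successors, so <>[](~p -> q) fails. ✗
w3: successors {w1, w2}; [](~p -> q) there: w1:F, w2:T. ✓
— 2 worlds.
For <>[]p -> p:
w0: <>[]p is F, p is F. ✓
w1: <>[]p is T, p is F. ✗
w2: <>[]p is F, p is F. ✓
w3: <>[]p is T, p is F. ✗
— 2 worlds.

2 and 2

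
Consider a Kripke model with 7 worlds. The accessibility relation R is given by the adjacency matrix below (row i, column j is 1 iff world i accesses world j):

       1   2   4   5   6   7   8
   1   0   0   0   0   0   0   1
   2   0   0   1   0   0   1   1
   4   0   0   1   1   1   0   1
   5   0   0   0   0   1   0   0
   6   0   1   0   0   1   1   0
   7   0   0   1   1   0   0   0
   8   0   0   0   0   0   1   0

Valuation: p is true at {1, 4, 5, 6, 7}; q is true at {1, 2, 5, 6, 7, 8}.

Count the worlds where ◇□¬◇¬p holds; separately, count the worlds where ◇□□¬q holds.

For ◇□¬◇¬p:
1: successors {8}; □¬◇¬p there: 8:T. ✓
2: successors {4, 7, 8}; □¬◇¬p there: 4:F, 7:F, 8:T. ✓
4: successors {4, 5, 6, 8}; □¬◇¬p there: 4:F, 5:F, 6:F, 8:T. ✓
5: successors {6}; □¬◇¬p there: 6:F. ✗
6: successors {2, 6, 7}; □¬◇¬p there: 2:F, 6:F, 7:F. ✗
7: successors {4, 5}; □¬◇¬p there: 4:F, 5:F. ✗
8: successors {7}; □¬◇¬p there: 7:F. ✗
— 3 worlds.
For ◇□□¬q:
1: successors {8}; □□¬q there: 8:F. ✗
2: successors {4, 7, 8}; □□¬q there: 4:F, 7:F, 8:F. ✗
4: successors {4, 5, 6, 8}; □□¬q there: 4:F, 5:F, 6:F, 8:F. ✗
5: successors {6}; □□¬q there: 6:F. ✗
6: successors {2, 6, 7}; □□¬q there: 2:F, 6:F, 7:F. ✗
7: successors {4, 5}; □□¬q there: 4:F, 5:F. ✗
8: successors {7}; □□¬q there: 7:F. ✗
— 0 worlds.

3 and 0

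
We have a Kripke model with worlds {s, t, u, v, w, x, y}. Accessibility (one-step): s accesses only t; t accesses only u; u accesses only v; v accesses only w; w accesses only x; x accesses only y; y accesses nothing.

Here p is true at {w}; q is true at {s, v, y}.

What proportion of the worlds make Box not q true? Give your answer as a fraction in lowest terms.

s: successors {t}; not q there: t:T. ✓
t: successors {u}; not q there: u:T. ✓
u: successors {v}; not q there: v:F. ✗
v: successors {w}; not q there: w:T. ✓
w: successors {x}; not q there: x:T. ✓
x: successors {y}; not q there: y:F. ✗
y: no successors, so Box not q holds vacuously. ✓
That's 5 of 7 worlds, so 5/7.

5/7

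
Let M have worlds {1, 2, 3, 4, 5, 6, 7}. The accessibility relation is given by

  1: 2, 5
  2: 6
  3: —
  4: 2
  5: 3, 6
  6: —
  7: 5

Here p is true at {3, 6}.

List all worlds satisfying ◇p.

1: successors {2, 5}; p there: 2:F, 5:F. ✗
2: successors {6}; p there: 6:T. ✓
3: no successors, so ◇p fails. ✗
4: successors {2}; p there: 2:F. ✗
5: successors {3, 6}; p there: 3:T, 6:T. ✓
6: no successors, so ◇p fails. ✗
7: successors {5}; p there: 5:F. ✗

{2, 5}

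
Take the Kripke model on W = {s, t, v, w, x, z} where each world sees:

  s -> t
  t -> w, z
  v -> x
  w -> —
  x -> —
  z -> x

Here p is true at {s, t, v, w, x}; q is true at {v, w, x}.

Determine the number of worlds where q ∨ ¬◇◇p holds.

s: q is F, ¬◇◇p is F. ✗
t: q is F, ¬◇◇p is F. ✗
v: q is T, ¬◇◇p is T. ✓
w: q is T, ¬◇◇p is T. ✓
x: q is T, ¬◇◇p is T. ✓
z: q is F, ¬◇◇p is T. ✓
Satisfying worlds: {v, w, x, z}.

4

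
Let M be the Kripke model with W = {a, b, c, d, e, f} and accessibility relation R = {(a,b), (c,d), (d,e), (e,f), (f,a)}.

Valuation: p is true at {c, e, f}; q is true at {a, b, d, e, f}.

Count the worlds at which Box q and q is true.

a: Box q is T, q is T. ✓
b: Box q is T, q is T. ✓
c: Box q is T, q is F. ✗
d: Box q is T, q is T. ✓
e: Box q is T, q is T. ✓
f: Box q is T, q is T. ✓
Satisfying worlds: {a, b, d, e, f}.

5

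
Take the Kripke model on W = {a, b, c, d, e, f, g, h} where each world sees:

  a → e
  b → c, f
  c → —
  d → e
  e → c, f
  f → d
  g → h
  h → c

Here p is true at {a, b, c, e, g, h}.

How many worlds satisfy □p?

a: successors {e}; p there: e:T. ✓
b: successors {c, f}; p there: c:T, f:F. ✗
c: no successors, so □p holds vacuously. ✓
d: successors {e}; p there: e:T. ✓
e: successors {c, f}; p there: c:T, f:F. ✗
f: successors {d}; p there: d:F. ✗
g: successors {h}; p there: h:T. ✓
h: successors {c}; p there: c:T. ✓
Satisfying worlds: {a, c, d, g, h}.

5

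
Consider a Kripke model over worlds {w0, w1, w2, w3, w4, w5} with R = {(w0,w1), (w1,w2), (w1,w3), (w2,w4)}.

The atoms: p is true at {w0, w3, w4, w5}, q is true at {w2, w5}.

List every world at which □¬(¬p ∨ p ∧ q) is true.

w0: successors {w1}; ¬(¬p ∨ p ∧ q) there: w1:F. ✗
w1: successors {w2, w3}; ¬(¬p ∨ p ∧ q) there: w2:F, w3:T. ✗
w2: successors {w4}; ¬(¬p ∨ p ∧ q) there: w4:T. ✓
w3: no successors, so □¬(¬p ∨ p ∧ q) holds vacuously. ✓
w4: no successors, so □¬(¬p ∨ p ∧ q) holds vacuously. ✓
w5: no successors, so □¬(¬p ∨ p ∧ q) holds vacuously. ✓

{w2, w3, w4, w5}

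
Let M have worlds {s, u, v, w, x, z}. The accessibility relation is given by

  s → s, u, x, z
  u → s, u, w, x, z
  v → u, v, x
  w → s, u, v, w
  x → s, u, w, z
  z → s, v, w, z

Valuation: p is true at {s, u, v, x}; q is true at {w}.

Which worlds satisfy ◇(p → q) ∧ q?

s: ◇(p → q) is T, q is F. ✗
u: ◇(p → q) is T, q is F. ✗
v: ◇(p → q) is F, q is F. ✗
w: ◇(p → q) is T, q is T. ✓
x: ◇(p → q) is T, q is F. ✗
z: ◇(p → q) is T, q is F. ✗

{w}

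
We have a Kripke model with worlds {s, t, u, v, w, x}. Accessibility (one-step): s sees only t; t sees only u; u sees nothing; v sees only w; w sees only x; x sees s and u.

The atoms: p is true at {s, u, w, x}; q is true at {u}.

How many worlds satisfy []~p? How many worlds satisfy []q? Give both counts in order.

For []~p:
s: successors {t}; ~p there: t:T. ✓
t: successors {u}; ~p there: u:F. ✗
u: no successors, so []~p holds vacuously. ✓
v: successors {w}; ~p there: w:F. ✗
w: successors {x}; ~p there: x:F. ✗
x: successors {s, u}; ~p there: s:F, u:F. ✗
— 2 worlds.
For []q:
s: successors {t}; q there: t:F. ✗
t: successors {u}; q there: u:T. ✓
u: no successors, so []q holds vacuously. ✓
v: successors {w}; q there: w:F. ✗
w: successors {x}; q there: x:F. ✗
x: successors {s, u}; q there: s:F, u:T. ✗
— 2 worlds.

2 and 2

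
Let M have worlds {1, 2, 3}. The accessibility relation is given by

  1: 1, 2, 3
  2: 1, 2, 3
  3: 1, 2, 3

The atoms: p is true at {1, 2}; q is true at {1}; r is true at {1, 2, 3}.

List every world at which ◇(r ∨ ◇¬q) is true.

1: successors {1, 2, 3}; r ∨ ◇¬q there: 1:T, 2:T, 3:T. ✓
2: successors {1, 2, 3}; r ∨ ◇¬q there: 1:T, 2:T, 3:T. ✓
3: successors {1, 2, 3}; r ∨ ◇¬q there: 1:T, 2:T, 3:T. ✓

{1, 2, 3}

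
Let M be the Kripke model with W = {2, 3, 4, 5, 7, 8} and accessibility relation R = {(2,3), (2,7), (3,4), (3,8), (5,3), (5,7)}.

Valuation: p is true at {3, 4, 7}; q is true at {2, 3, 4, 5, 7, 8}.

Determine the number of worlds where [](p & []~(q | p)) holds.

2: successors {3, 7}; p & []~(q | p) there: 3:F, 7:T. ✗
3: successors {4, 8}; p & []~(q | p) there: 4:T, 8:F. ✗
4: no successors, so [](p & []~(q | p)) holds vacuously. ✓
5: successors {3, 7}; p & []~(q | p) there: 3:F, 7:T. ✗
7: no successors, so [](p & []~(q | p)) holds vacuously. ✓
8: no successors, so [](p & []~(q | p)) holds vacuously. ✓
Satisfying worlds: {4, 7, 8}.

3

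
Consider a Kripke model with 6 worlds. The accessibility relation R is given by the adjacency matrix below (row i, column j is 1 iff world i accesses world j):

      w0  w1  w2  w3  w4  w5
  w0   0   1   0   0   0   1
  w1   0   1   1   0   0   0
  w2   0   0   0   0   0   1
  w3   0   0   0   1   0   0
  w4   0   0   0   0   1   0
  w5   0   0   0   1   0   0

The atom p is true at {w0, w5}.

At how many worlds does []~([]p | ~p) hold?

w0: successors {w1, w5}; ~([]p | ~p) there: w1:F, w5:T. ✗
w1: successors {w1, w2}; ~([]p | ~p) there: w1:F, w2:F. ✗
w2: successors {w5}; ~([]p | ~p) there: w5:T. ✓
w3: successors {w3}; ~([]p | ~p) there: w3:F. ✗
w4: successors {w4}; ~([]p | ~p) there: w4:F. ✗
w5: successors {w3}; ~([]p | ~p) there: w3:F. ✗
Satisfying worlds: {w2}.

1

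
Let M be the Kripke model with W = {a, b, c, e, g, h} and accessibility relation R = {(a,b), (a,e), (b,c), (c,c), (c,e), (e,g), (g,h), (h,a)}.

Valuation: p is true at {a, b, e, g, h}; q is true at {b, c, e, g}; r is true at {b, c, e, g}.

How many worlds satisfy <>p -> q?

4

a: <>p is T, q is F. ✗
b: <>p is F, q is T. ✓
c: <>p is T, q is T. ✓
e: <>p is T, q is T. ✓
g: <>p is T, q is T. ✓
h: <>p is T, q is F. ✗
Satisfying worlds: {b, c, e, g}.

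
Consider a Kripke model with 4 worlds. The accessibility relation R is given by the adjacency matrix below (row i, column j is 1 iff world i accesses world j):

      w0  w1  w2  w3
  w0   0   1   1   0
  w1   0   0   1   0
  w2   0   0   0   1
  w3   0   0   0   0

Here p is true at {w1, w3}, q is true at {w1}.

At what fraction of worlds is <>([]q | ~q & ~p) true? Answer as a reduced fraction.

3/4

w0: successors {w1, w2}; []q | ~q & ~p there: w1:F, w2:T. ✓
w1: successors {w2}; []q | ~q & ~p there: w2:T. ✓
w2: successors {w3}; []q | ~q & ~p there: w3:T. ✓
w3: no successors, so <>([]q | ~q & ~p) fails. ✗
That's 3 of 4 worlds, so 3/4.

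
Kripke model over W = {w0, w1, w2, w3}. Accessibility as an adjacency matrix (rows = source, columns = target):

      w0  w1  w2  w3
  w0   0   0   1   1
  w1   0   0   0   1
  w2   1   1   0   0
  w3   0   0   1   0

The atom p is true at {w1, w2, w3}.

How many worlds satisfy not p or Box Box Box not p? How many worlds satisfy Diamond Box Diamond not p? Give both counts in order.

For not p or Box Box Box not p:
w0: not p is T, Box Box Box not p is F. ✓
w1: not p is F, Box Box Box not p is F. ✗
w2: not p is F, Box Box Box not p is F. ✗
w3: not p is F, Box Box Box not p is F. ✗
— 1 world.
For Diamond Box Diamond not p:
w0: successors {w2, w3}; Box Diamond not p there: w2:F, w3:T. ✓
w1: successors {w3}; Box Diamond not p there: w3:T. ✓
w2: successors {w0, w1}; Box Diamond not p there: w0:F, w1:F. ✗
w3: successors {w2}; Box Diamond not p there: w2:F. ✗
— 2 worlds.

1 and 2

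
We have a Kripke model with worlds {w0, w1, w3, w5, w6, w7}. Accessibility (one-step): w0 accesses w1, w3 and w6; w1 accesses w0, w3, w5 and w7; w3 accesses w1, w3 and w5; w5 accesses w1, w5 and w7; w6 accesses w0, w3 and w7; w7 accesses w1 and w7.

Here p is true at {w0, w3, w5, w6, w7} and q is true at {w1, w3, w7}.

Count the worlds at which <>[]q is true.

w0: successors {w1, w3, w6}; []q there: w1:F, w3:F, w6:F. ✗
w1: successors {w0, w3, w5, w7}; []q there: w0:F, w3:F, w5:F, w7:T. ✓
w3: successors {w1, w3, w5}; []q there: w1:F, w3:F, w5:F. ✗
w5: successors {w1, w5, w7}; []q there: w1:F, w5:F, w7:T. ✓
w6: successors {w0, w3, w7}; []q there: w0:F, w3:F, w7:T. ✓
w7: successors {w1, w7}; []q there: w1:F, w7:T. ✓
Satisfying worlds: {w1, w5, w6, w7}.

4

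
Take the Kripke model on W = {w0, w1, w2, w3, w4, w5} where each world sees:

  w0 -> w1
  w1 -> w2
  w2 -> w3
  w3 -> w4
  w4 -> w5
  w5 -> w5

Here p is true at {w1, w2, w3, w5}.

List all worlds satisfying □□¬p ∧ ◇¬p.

w0: □□¬p is F, ◇¬p is F. ✗
w1: □□¬p is F, ◇¬p is F. ✗
w2: □□¬p is T, ◇¬p is F. ✗
w3: □□¬p is F, ◇¬p is T. ✗
w4: □□¬p is F, ◇¬p is F. ✗
w5: □□¬p is F, ◇¬p is F. ✗

∅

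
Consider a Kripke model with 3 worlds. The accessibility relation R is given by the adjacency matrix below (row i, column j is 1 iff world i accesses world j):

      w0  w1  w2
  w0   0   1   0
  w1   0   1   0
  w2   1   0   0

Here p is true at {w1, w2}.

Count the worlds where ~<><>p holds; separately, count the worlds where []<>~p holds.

For ~<><>p:
w0: <><>p is T. ✗
w1: <><>p is T. ✗
w2: <><>p is T. ✗
— 0 worlds.
For []<>~p:
w0: successors {w1}; <>~p there: w1:F. ✗
w1: successors {w1}; <>~p there: w1:F. ✗
w2: successors {w0}; <>~p there: w0:F. ✗
— 0 worlds.

0 and 0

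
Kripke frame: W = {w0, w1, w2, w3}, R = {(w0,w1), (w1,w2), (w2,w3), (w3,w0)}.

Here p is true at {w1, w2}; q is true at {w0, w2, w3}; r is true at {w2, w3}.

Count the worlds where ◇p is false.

2

w0: successors {w1}; p there: w1:T. ✓
w1: successors {w2}; p there: w2:T. ✓
w2: successors {w3}; p there: w3:F. ✗
w3: successors {w0}; p there: w0:F. ✗
Satisfying worlds: {w0, w1}.
So ◇p fails at the other 2 worlds.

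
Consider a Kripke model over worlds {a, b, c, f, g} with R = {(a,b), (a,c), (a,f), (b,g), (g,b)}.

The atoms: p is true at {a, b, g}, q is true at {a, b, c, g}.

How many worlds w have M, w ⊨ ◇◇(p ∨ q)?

3

a: successors {b, c, f}; ◇(p ∨ q) there: b:T, c:F, f:F. ✓
b: successors {g}; ◇(p ∨ q) there: g:T. ✓
c: no successors, so ◇◇(p ∨ q) fails. ✗
f: no successors, so ◇◇(p ∨ q) fails. ✗
g: successors {b}; ◇(p ∨ q) there: b:T. ✓
Satisfying worlds: {a, b, g}.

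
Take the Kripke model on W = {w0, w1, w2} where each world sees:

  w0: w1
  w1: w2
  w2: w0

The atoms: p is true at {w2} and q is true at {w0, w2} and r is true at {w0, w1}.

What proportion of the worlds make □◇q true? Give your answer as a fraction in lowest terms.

w0: successors {w1}; ◇q there: w1:T. ✓
w1: successors {w2}; ◇q there: w2:T. ✓
w2: successors {w0}; ◇q there: w0:F. ✗
That's 2 of 3 worlds, so 2/3.

2/3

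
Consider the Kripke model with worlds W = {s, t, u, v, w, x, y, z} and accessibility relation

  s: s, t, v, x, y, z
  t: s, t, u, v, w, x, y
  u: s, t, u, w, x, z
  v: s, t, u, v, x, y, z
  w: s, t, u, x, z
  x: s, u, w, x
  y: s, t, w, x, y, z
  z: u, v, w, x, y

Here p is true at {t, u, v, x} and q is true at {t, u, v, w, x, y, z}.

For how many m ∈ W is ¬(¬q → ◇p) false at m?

s: ¬q → ◇p is T. ✗
t: ¬q → ◇p is T. ✗
u: ¬q → ◇p is T. ✗
v: ¬q → ◇p is T. ✗
w: ¬q → ◇p is T. ✗
x: ¬q → ◇p is T. ✗
y: ¬q → ◇p is T. ✗
z: ¬q → ◇p is T. ✗
Satisfying worlds: ∅.
So ¬(¬q → ◇p) fails at the other 8 worlds.

8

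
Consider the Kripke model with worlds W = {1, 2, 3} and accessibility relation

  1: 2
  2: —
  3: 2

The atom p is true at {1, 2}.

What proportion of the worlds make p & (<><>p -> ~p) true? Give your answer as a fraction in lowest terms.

1: p is T, <><>p -> ~p is T. ✓
2: p is T, <><>p -> ~p is T. ✓
3: p is F, <><>p -> ~p is T. ✗
That's 2 of 3 worlds, so 2/3.

2/3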